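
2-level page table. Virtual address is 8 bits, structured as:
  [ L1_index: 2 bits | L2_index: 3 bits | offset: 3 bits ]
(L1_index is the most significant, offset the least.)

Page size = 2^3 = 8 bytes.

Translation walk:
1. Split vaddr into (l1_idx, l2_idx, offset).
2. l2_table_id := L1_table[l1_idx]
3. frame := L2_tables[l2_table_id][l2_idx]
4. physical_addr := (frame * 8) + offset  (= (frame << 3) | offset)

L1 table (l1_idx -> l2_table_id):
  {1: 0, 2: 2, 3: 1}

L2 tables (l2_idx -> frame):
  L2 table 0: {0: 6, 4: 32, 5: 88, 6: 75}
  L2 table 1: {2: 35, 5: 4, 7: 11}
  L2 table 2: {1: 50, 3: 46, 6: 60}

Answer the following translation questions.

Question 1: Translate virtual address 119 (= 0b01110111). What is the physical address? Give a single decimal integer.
vaddr = 119 = 0b01110111
Split: l1_idx=1, l2_idx=6, offset=7
L1[1] = 0
L2[0][6] = 75
paddr = 75 * 8 + 7 = 607

Answer: 607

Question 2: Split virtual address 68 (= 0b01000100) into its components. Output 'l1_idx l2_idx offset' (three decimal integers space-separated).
Answer: 1 0 4

Derivation:
vaddr = 68 = 0b01000100
  top 2 bits -> l1_idx = 1
  next 3 bits -> l2_idx = 0
  bottom 3 bits -> offset = 4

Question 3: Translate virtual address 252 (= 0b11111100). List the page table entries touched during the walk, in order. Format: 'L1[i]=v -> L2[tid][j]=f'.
vaddr = 252 = 0b11111100
Split: l1_idx=3, l2_idx=7, offset=4

Answer: L1[3]=1 -> L2[1][7]=11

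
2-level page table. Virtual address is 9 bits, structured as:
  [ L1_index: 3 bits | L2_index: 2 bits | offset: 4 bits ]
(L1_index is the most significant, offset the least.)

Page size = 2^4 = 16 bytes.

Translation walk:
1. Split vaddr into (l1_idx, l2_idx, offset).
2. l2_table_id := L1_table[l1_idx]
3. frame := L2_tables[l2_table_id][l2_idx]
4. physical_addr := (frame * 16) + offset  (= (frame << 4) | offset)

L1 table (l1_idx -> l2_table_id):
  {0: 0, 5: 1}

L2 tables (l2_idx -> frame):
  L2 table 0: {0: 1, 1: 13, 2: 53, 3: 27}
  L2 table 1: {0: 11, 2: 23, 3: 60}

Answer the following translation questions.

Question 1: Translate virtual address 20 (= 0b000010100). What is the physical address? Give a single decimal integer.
Answer: 212

Derivation:
vaddr = 20 = 0b000010100
Split: l1_idx=0, l2_idx=1, offset=4
L1[0] = 0
L2[0][1] = 13
paddr = 13 * 16 + 4 = 212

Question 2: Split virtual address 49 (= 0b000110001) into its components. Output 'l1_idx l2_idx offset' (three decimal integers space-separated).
Answer: 0 3 1

Derivation:
vaddr = 49 = 0b000110001
  top 3 bits -> l1_idx = 0
  next 2 bits -> l2_idx = 3
  bottom 4 bits -> offset = 1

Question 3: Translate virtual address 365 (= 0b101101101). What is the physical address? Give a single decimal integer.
Answer: 381

Derivation:
vaddr = 365 = 0b101101101
Split: l1_idx=5, l2_idx=2, offset=13
L1[5] = 1
L2[1][2] = 23
paddr = 23 * 16 + 13 = 381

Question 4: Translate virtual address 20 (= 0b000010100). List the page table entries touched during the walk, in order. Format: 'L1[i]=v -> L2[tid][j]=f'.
vaddr = 20 = 0b000010100
Split: l1_idx=0, l2_idx=1, offset=4

Answer: L1[0]=0 -> L2[0][1]=13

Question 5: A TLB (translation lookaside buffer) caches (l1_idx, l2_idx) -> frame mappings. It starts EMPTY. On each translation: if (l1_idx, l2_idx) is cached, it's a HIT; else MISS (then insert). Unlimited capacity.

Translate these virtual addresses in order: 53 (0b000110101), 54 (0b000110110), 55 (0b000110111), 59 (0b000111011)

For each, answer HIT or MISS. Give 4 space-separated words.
vaddr=53: (0,3) not in TLB -> MISS, insert
vaddr=54: (0,3) in TLB -> HIT
vaddr=55: (0,3) in TLB -> HIT
vaddr=59: (0,3) in TLB -> HIT

Answer: MISS HIT HIT HIT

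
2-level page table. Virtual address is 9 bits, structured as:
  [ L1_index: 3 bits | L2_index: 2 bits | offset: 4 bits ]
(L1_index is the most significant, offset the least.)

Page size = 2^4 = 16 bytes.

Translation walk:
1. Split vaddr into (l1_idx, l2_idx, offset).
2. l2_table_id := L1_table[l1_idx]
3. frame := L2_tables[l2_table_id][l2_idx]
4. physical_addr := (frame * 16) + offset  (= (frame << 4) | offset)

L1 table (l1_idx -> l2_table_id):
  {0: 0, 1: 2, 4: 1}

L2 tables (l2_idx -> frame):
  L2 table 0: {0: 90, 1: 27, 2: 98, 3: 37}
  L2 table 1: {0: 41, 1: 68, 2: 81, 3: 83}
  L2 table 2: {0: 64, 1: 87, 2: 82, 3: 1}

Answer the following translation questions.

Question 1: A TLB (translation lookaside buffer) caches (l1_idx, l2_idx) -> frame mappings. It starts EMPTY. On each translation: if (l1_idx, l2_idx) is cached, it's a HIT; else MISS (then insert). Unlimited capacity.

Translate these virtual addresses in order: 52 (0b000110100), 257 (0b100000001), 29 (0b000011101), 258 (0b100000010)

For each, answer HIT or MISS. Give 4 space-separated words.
Answer: MISS MISS MISS HIT

Derivation:
vaddr=52: (0,3) not in TLB -> MISS, insert
vaddr=257: (4,0) not in TLB -> MISS, insert
vaddr=29: (0,1) not in TLB -> MISS, insert
vaddr=258: (4,0) in TLB -> HIT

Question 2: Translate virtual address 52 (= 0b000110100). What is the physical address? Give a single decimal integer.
Answer: 596

Derivation:
vaddr = 52 = 0b000110100
Split: l1_idx=0, l2_idx=3, offset=4
L1[0] = 0
L2[0][3] = 37
paddr = 37 * 16 + 4 = 596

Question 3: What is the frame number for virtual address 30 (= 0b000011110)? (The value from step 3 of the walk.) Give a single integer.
vaddr = 30: l1_idx=0, l2_idx=1
L1[0] = 0; L2[0][1] = 27

Answer: 27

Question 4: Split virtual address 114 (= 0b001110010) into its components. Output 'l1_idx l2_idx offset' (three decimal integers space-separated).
vaddr = 114 = 0b001110010
  top 3 bits -> l1_idx = 1
  next 2 bits -> l2_idx = 3
  bottom 4 bits -> offset = 2

Answer: 1 3 2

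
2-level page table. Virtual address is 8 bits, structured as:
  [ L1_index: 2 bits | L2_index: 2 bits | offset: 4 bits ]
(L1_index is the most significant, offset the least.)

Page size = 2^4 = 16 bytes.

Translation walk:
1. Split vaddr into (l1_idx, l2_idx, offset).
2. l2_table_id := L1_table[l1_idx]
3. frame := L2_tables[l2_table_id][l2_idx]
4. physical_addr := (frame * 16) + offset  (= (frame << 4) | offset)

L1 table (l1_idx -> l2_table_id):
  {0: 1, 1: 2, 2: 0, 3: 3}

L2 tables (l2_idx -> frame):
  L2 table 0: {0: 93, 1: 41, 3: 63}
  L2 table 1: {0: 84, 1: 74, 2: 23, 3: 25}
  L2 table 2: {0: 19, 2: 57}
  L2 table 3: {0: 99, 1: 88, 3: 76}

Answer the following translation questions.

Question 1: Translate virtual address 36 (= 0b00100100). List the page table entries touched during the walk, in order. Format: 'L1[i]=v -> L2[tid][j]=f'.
Answer: L1[0]=1 -> L2[1][2]=23

Derivation:
vaddr = 36 = 0b00100100
Split: l1_idx=0, l2_idx=2, offset=4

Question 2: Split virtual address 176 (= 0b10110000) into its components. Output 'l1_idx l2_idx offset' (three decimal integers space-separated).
Answer: 2 3 0

Derivation:
vaddr = 176 = 0b10110000
  top 2 bits -> l1_idx = 2
  next 2 bits -> l2_idx = 3
  bottom 4 bits -> offset = 0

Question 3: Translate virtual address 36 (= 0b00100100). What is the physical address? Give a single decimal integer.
vaddr = 36 = 0b00100100
Split: l1_idx=0, l2_idx=2, offset=4
L1[0] = 1
L2[1][2] = 23
paddr = 23 * 16 + 4 = 372

Answer: 372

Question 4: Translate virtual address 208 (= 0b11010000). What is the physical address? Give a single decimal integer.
Answer: 1408

Derivation:
vaddr = 208 = 0b11010000
Split: l1_idx=3, l2_idx=1, offset=0
L1[3] = 3
L2[3][1] = 88
paddr = 88 * 16 + 0 = 1408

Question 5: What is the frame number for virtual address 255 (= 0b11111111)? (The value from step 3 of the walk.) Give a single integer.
Answer: 76

Derivation:
vaddr = 255: l1_idx=3, l2_idx=3
L1[3] = 3; L2[3][3] = 76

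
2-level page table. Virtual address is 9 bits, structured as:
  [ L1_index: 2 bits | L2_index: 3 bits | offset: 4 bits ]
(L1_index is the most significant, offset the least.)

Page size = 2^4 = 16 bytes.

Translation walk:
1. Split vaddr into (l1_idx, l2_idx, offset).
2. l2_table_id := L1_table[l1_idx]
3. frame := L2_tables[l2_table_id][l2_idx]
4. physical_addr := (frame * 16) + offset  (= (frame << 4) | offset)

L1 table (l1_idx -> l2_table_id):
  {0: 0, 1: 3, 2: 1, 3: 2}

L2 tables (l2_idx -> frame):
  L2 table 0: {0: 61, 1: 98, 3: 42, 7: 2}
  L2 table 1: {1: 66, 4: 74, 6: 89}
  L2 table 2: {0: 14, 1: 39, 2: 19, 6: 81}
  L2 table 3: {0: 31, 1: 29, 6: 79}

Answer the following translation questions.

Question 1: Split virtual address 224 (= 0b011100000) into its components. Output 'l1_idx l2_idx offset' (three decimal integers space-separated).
vaddr = 224 = 0b011100000
  top 2 bits -> l1_idx = 1
  next 3 bits -> l2_idx = 6
  bottom 4 bits -> offset = 0

Answer: 1 6 0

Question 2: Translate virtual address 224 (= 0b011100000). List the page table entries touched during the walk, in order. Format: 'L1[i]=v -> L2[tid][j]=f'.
vaddr = 224 = 0b011100000
Split: l1_idx=1, l2_idx=6, offset=0

Answer: L1[1]=3 -> L2[3][6]=79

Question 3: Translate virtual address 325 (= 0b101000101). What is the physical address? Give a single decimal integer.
Answer: 1189

Derivation:
vaddr = 325 = 0b101000101
Split: l1_idx=2, l2_idx=4, offset=5
L1[2] = 1
L2[1][4] = 74
paddr = 74 * 16 + 5 = 1189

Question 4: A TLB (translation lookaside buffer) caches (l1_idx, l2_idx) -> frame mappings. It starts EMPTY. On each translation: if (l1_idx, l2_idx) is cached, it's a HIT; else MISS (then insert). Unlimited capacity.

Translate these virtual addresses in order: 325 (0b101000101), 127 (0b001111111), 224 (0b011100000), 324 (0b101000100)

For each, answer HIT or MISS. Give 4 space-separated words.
Answer: MISS MISS MISS HIT

Derivation:
vaddr=325: (2,4) not in TLB -> MISS, insert
vaddr=127: (0,7) not in TLB -> MISS, insert
vaddr=224: (1,6) not in TLB -> MISS, insert
vaddr=324: (2,4) in TLB -> HIT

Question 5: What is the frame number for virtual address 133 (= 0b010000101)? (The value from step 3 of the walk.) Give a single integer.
vaddr = 133: l1_idx=1, l2_idx=0
L1[1] = 3; L2[3][0] = 31

Answer: 31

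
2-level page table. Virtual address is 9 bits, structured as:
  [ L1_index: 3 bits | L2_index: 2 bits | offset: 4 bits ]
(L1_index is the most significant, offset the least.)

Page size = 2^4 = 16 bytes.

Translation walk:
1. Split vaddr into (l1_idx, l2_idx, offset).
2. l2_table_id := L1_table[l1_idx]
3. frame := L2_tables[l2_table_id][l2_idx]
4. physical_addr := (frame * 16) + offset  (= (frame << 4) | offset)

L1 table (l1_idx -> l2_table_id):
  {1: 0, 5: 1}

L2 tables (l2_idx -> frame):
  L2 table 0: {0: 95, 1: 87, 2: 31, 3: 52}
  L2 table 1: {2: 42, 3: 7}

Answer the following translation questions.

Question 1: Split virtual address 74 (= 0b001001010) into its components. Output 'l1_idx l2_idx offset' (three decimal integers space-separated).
Answer: 1 0 10

Derivation:
vaddr = 74 = 0b001001010
  top 3 bits -> l1_idx = 1
  next 2 bits -> l2_idx = 0
  bottom 4 bits -> offset = 10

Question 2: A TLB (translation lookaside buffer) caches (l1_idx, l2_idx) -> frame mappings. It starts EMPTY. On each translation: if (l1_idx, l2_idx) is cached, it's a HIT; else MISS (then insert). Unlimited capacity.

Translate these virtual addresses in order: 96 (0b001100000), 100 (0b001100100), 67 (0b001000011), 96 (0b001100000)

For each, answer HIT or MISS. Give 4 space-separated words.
vaddr=96: (1,2) not in TLB -> MISS, insert
vaddr=100: (1,2) in TLB -> HIT
vaddr=67: (1,0) not in TLB -> MISS, insert
vaddr=96: (1,2) in TLB -> HIT

Answer: MISS HIT MISS HIT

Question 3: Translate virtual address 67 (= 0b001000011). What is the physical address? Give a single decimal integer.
Answer: 1523

Derivation:
vaddr = 67 = 0b001000011
Split: l1_idx=1, l2_idx=0, offset=3
L1[1] = 0
L2[0][0] = 95
paddr = 95 * 16 + 3 = 1523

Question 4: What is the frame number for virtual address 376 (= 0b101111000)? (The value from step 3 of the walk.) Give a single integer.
vaddr = 376: l1_idx=5, l2_idx=3
L1[5] = 1; L2[1][3] = 7

Answer: 7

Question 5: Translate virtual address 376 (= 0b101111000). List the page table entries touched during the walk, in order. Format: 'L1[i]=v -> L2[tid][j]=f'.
vaddr = 376 = 0b101111000
Split: l1_idx=5, l2_idx=3, offset=8

Answer: L1[5]=1 -> L2[1][3]=7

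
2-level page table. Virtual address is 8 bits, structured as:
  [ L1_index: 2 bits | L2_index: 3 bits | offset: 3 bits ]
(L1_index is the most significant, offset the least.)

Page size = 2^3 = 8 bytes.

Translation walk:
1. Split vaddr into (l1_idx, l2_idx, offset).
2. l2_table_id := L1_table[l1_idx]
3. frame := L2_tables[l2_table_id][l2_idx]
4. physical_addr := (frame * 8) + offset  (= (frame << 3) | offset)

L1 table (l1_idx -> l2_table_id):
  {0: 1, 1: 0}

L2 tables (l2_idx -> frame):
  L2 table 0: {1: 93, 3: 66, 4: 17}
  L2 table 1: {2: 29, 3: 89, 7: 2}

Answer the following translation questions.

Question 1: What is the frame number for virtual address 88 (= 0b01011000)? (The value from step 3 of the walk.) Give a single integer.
Answer: 66

Derivation:
vaddr = 88: l1_idx=1, l2_idx=3
L1[1] = 0; L2[0][3] = 66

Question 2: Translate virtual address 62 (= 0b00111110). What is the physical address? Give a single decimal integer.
Answer: 22

Derivation:
vaddr = 62 = 0b00111110
Split: l1_idx=0, l2_idx=7, offset=6
L1[0] = 1
L2[1][7] = 2
paddr = 2 * 8 + 6 = 22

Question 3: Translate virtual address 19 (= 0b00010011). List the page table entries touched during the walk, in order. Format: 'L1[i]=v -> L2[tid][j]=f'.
Answer: L1[0]=1 -> L2[1][2]=29

Derivation:
vaddr = 19 = 0b00010011
Split: l1_idx=0, l2_idx=2, offset=3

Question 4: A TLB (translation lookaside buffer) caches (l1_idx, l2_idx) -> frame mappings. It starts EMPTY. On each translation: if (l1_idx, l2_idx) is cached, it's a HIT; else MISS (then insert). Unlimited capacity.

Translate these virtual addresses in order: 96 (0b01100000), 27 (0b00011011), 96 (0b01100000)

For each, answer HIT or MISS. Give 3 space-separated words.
vaddr=96: (1,4) not in TLB -> MISS, insert
vaddr=27: (0,3) not in TLB -> MISS, insert
vaddr=96: (1,4) in TLB -> HIT

Answer: MISS MISS HIT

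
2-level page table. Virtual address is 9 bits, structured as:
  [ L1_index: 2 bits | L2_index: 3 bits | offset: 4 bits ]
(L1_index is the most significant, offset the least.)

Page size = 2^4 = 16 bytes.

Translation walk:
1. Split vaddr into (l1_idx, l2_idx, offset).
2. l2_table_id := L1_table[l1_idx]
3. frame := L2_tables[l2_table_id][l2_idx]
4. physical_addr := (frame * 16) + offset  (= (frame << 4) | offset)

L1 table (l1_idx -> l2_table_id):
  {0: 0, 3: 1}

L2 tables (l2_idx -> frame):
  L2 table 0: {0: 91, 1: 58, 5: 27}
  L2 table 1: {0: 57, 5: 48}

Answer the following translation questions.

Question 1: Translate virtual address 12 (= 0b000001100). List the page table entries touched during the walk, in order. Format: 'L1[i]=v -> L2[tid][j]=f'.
Answer: L1[0]=0 -> L2[0][0]=91

Derivation:
vaddr = 12 = 0b000001100
Split: l1_idx=0, l2_idx=0, offset=12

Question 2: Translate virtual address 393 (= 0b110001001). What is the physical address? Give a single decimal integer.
vaddr = 393 = 0b110001001
Split: l1_idx=3, l2_idx=0, offset=9
L1[3] = 1
L2[1][0] = 57
paddr = 57 * 16 + 9 = 921

Answer: 921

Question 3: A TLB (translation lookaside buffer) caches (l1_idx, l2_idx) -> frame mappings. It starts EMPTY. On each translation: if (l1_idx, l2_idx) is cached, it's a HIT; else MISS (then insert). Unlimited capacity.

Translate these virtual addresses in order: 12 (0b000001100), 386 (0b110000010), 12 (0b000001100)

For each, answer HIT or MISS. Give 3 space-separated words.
vaddr=12: (0,0) not in TLB -> MISS, insert
vaddr=386: (3,0) not in TLB -> MISS, insert
vaddr=12: (0,0) in TLB -> HIT

Answer: MISS MISS HIT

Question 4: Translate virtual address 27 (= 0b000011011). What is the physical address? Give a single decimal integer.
vaddr = 27 = 0b000011011
Split: l1_idx=0, l2_idx=1, offset=11
L1[0] = 0
L2[0][1] = 58
paddr = 58 * 16 + 11 = 939

Answer: 939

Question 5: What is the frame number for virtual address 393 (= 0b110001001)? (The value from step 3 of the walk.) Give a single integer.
vaddr = 393: l1_idx=3, l2_idx=0
L1[3] = 1; L2[1][0] = 57

Answer: 57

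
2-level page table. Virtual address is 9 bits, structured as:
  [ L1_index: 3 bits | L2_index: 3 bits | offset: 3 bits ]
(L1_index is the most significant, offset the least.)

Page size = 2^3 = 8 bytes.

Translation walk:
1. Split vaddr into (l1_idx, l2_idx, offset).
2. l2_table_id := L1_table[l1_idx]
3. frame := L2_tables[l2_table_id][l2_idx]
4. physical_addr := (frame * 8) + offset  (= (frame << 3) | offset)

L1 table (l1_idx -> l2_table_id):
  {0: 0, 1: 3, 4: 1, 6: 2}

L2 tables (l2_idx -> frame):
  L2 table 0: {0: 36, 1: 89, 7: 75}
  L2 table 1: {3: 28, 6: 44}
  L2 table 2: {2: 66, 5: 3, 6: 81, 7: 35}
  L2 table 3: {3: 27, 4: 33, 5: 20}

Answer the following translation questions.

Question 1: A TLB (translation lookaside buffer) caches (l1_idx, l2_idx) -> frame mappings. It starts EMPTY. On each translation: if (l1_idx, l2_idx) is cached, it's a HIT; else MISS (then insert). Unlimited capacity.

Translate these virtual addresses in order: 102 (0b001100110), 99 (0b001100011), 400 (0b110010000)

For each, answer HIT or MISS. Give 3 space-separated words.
vaddr=102: (1,4) not in TLB -> MISS, insert
vaddr=99: (1,4) in TLB -> HIT
vaddr=400: (6,2) not in TLB -> MISS, insert

Answer: MISS HIT MISS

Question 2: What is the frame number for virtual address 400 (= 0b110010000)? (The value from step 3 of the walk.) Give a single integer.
vaddr = 400: l1_idx=6, l2_idx=2
L1[6] = 2; L2[2][2] = 66

Answer: 66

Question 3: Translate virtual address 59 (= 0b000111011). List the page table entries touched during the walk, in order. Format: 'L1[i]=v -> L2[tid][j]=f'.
vaddr = 59 = 0b000111011
Split: l1_idx=0, l2_idx=7, offset=3

Answer: L1[0]=0 -> L2[0][7]=75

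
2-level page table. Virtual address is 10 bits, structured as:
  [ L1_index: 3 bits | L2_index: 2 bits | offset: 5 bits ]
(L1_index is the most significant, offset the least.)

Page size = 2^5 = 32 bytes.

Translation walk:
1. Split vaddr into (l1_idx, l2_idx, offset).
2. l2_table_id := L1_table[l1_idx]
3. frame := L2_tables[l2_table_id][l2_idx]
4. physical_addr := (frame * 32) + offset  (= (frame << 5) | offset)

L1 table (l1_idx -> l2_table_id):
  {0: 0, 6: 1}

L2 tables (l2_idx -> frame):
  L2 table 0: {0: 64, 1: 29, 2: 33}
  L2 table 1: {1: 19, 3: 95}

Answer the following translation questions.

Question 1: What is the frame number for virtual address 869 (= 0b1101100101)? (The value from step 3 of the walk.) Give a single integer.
Answer: 95

Derivation:
vaddr = 869: l1_idx=6, l2_idx=3
L1[6] = 1; L2[1][3] = 95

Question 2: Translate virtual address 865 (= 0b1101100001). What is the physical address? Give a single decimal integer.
Answer: 3041

Derivation:
vaddr = 865 = 0b1101100001
Split: l1_idx=6, l2_idx=3, offset=1
L1[6] = 1
L2[1][3] = 95
paddr = 95 * 32 + 1 = 3041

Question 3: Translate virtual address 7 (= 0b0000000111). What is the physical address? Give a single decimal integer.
Answer: 2055

Derivation:
vaddr = 7 = 0b0000000111
Split: l1_idx=0, l2_idx=0, offset=7
L1[0] = 0
L2[0][0] = 64
paddr = 64 * 32 + 7 = 2055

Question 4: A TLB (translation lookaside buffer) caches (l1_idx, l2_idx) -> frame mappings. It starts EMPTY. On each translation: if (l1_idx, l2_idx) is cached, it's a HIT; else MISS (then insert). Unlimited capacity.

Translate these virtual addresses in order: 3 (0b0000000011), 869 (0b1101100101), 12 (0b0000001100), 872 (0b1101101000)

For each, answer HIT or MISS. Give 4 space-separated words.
vaddr=3: (0,0) not in TLB -> MISS, insert
vaddr=869: (6,3) not in TLB -> MISS, insert
vaddr=12: (0,0) in TLB -> HIT
vaddr=872: (6,3) in TLB -> HIT

Answer: MISS MISS HIT HIT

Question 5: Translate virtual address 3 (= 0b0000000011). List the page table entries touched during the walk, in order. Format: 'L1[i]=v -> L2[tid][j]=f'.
Answer: L1[0]=0 -> L2[0][0]=64

Derivation:
vaddr = 3 = 0b0000000011
Split: l1_idx=0, l2_idx=0, offset=3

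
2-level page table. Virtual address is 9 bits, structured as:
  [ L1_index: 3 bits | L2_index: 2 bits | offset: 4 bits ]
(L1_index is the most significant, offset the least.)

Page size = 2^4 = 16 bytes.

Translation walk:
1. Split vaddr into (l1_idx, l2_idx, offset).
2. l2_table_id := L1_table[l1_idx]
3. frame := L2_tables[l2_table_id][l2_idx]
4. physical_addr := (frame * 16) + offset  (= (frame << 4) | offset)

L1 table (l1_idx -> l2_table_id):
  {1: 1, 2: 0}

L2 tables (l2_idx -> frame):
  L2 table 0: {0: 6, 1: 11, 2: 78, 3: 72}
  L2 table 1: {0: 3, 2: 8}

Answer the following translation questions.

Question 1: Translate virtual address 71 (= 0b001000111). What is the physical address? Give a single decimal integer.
vaddr = 71 = 0b001000111
Split: l1_idx=1, l2_idx=0, offset=7
L1[1] = 1
L2[1][0] = 3
paddr = 3 * 16 + 7 = 55

Answer: 55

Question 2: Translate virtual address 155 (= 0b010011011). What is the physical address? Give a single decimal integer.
vaddr = 155 = 0b010011011
Split: l1_idx=2, l2_idx=1, offset=11
L1[2] = 0
L2[0][1] = 11
paddr = 11 * 16 + 11 = 187

Answer: 187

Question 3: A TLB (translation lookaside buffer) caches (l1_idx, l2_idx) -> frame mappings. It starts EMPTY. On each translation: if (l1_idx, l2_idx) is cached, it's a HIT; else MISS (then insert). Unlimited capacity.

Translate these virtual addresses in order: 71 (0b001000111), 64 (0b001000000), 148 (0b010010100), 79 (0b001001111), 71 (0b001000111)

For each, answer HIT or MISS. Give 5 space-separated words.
vaddr=71: (1,0) not in TLB -> MISS, insert
vaddr=64: (1,0) in TLB -> HIT
vaddr=148: (2,1) not in TLB -> MISS, insert
vaddr=79: (1,0) in TLB -> HIT
vaddr=71: (1,0) in TLB -> HIT

Answer: MISS HIT MISS HIT HIT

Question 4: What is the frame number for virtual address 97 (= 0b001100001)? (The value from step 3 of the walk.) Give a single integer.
Answer: 8

Derivation:
vaddr = 97: l1_idx=1, l2_idx=2
L1[1] = 1; L2[1][2] = 8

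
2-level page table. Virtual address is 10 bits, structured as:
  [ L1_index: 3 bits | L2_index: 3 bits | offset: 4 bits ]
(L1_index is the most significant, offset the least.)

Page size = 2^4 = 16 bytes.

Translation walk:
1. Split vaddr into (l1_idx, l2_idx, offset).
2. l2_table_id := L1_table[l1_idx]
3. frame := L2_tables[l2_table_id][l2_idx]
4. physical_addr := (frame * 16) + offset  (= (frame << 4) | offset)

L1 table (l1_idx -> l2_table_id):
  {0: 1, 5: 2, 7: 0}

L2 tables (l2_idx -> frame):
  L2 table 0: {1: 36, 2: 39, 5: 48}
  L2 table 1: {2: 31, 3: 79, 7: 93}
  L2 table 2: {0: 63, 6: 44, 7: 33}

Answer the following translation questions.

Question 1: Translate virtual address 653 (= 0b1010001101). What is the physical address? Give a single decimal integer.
Answer: 1021

Derivation:
vaddr = 653 = 0b1010001101
Split: l1_idx=5, l2_idx=0, offset=13
L1[5] = 2
L2[2][0] = 63
paddr = 63 * 16 + 13 = 1021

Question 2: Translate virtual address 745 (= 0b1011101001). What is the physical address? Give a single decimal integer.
vaddr = 745 = 0b1011101001
Split: l1_idx=5, l2_idx=6, offset=9
L1[5] = 2
L2[2][6] = 44
paddr = 44 * 16 + 9 = 713

Answer: 713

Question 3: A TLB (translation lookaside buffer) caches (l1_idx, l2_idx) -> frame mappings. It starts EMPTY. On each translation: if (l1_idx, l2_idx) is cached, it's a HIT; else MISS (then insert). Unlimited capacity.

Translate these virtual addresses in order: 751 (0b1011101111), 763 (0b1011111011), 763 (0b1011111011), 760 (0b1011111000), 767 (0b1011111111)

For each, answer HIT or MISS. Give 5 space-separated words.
vaddr=751: (5,6) not in TLB -> MISS, insert
vaddr=763: (5,7) not in TLB -> MISS, insert
vaddr=763: (5,7) in TLB -> HIT
vaddr=760: (5,7) in TLB -> HIT
vaddr=767: (5,7) in TLB -> HIT

Answer: MISS MISS HIT HIT HIT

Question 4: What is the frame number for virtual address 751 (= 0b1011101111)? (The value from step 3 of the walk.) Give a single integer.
Answer: 44

Derivation:
vaddr = 751: l1_idx=5, l2_idx=6
L1[5] = 2; L2[2][6] = 44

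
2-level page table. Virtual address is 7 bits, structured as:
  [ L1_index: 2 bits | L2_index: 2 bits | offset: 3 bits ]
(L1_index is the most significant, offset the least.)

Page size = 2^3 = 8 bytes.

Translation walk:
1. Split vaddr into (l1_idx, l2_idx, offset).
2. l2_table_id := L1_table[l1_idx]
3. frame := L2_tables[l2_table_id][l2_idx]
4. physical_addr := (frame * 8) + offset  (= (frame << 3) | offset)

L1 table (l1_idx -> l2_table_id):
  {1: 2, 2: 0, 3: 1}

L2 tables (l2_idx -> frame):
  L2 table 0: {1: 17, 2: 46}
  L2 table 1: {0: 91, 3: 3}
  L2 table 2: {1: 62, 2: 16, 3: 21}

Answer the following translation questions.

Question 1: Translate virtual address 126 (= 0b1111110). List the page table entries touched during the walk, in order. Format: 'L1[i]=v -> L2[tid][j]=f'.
vaddr = 126 = 0b1111110
Split: l1_idx=3, l2_idx=3, offset=6

Answer: L1[3]=1 -> L2[1][3]=3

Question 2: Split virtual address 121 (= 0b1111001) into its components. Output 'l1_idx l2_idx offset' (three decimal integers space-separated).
Answer: 3 3 1

Derivation:
vaddr = 121 = 0b1111001
  top 2 bits -> l1_idx = 3
  next 2 bits -> l2_idx = 3
  bottom 3 bits -> offset = 1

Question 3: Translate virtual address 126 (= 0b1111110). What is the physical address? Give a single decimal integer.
vaddr = 126 = 0b1111110
Split: l1_idx=3, l2_idx=3, offset=6
L1[3] = 1
L2[1][3] = 3
paddr = 3 * 8 + 6 = 30

Answer: 30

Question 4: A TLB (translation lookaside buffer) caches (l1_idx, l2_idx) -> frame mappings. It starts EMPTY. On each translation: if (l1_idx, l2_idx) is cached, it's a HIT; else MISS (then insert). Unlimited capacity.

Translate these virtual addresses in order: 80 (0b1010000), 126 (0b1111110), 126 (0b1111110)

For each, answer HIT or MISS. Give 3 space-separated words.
Answer: MISS MISS HIT

Derivation:
vaddr=80: (2,2) not in TLB -> MISS, insert
vaddr=126: (3,3) not in TLB -> MISS, insert
vaddr=126: (3,3) in TLB -> HIT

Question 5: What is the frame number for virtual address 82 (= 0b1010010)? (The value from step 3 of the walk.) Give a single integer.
vaddr = 82: l1_idx=2, l2_idx=2
L1[2] = 0; L2[0][2] = 46

Answer: 46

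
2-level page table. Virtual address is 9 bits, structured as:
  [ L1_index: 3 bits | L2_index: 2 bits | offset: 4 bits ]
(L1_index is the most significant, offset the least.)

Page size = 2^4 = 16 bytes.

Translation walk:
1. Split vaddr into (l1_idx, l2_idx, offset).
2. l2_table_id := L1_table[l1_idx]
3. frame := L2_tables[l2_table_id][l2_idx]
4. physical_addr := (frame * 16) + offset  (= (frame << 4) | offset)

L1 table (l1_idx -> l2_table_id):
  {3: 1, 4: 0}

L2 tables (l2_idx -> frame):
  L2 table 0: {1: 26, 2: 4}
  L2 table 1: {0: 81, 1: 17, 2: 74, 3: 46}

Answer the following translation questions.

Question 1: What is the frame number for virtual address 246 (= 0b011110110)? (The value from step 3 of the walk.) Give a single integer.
vaddr = 246: l1_idx=3, l2_idx=3
L1[3] = 1; L2[1][3] = 46

Answer: 46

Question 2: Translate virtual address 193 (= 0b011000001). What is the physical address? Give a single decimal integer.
Answer: 1297

Derivation:
vaddr = 193 = 0b011000001
Split: l1_idx=3, l2_idx=0, offset=1
L1[3] = 1
L2[1][0] = 81
paddr = 81 * 16 + 1 = 1297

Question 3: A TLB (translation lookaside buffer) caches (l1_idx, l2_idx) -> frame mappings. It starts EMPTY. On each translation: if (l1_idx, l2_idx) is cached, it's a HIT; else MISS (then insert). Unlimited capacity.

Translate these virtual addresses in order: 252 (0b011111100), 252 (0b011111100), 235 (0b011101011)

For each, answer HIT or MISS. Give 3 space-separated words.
Answer: MISS HIT MISS

Derivation:
vaddr=252: (3,3) not in TLB -> MISS, insert
vaddr=252: (3,3) in TLB -> HIT
vaddr=235: (3,2) not in TLB -> MISS, insert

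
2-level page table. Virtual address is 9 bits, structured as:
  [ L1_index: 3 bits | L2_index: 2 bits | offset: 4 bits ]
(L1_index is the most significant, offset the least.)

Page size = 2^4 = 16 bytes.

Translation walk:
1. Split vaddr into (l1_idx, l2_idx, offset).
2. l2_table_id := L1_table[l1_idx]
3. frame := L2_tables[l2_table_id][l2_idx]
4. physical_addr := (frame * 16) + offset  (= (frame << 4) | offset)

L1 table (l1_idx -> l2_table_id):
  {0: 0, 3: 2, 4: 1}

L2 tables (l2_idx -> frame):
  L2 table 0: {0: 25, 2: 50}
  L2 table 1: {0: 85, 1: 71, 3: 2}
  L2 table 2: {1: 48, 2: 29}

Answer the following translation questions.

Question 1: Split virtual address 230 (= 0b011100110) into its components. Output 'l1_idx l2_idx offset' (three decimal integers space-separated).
vaddr = 230 = 0b011100110
  top 3 bits -> l1_idx = 3
  next 2 bits -> l2_idx = 2
  bottom 4 bits -> offset = 6

Answer: 3 2 6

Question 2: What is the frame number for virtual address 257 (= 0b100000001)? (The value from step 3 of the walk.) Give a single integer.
vaddr = 257: l1_idx=4, l2_idx=0
L1[4] = 1; L2[1][0] = 85

Answer: 85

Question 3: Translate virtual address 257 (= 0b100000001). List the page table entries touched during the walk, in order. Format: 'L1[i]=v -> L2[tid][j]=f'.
Answer: L1[4]=1 -> L2[1][0]=85

Derivation:
vaddr = 257 = 0b100000001
Split: l1_idx=4, l2_idx=0, offset=1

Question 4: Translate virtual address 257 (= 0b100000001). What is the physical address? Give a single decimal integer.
Answer: 1361

Derivation:
vaddr = 257 = 0b100000001
Split: l1_idx=4, l2_idx=0, offset=1
L1[4] = 1
L2[1][0] = 85
paddr = 85 * 16 + 1 = 1361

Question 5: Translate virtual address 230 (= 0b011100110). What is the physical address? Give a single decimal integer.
vaddr = 230 = 0b011100110
Split: l1_idx=3, l2_idx=2, offset=6
L1[3] = 2
L2[2][2] = 29
paddr = 29 * 16 + 6 = 470

Answer: 470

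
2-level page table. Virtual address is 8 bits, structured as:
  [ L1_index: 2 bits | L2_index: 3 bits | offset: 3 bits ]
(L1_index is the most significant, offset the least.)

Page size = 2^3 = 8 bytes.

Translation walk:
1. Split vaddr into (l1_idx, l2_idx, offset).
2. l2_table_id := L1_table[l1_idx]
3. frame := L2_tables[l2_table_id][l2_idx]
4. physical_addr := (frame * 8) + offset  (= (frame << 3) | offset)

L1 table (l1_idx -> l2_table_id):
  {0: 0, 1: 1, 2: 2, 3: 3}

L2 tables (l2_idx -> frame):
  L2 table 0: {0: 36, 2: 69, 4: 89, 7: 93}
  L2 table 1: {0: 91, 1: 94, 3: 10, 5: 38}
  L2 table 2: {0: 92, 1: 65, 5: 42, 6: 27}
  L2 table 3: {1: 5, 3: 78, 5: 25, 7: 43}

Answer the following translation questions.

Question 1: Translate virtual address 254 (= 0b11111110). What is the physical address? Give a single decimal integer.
Answer: 350

Derivation:
vaddr = 254 = 0b11111110
Split: l1_idx=3, l2_idx=7, offset=6
L1[3] = 3
L2[3][7] = 43
paddr = 43 * 8 + 6 = 350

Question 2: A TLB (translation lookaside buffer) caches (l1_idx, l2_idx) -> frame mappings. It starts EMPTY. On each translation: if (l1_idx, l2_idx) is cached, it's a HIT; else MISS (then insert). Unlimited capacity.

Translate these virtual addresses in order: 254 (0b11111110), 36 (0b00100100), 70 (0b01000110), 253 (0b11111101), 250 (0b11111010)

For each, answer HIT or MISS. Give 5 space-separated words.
vaddr=254: (3,7) not in TLB -> MISS, insert
vaddr=36: (0,4) not in TLB -> MISS, insert
vaddr=70: (1,0) not in TLB -> MISS, insert
vaddr=253: (3,7) in TLB -> HIT
vaddr=250: (3,7) in TLB -> HIT

Answer: MISS MISS MISS HIT HIT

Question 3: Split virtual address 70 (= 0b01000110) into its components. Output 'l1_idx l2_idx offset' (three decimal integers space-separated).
vaddr = 70 = 0b01000110
  top 2 bits -> l1_idx = 1
  next 3 bits -> l2_idx = 0
  bottom 3 bits -> offset = 6

Answer: 1 0 6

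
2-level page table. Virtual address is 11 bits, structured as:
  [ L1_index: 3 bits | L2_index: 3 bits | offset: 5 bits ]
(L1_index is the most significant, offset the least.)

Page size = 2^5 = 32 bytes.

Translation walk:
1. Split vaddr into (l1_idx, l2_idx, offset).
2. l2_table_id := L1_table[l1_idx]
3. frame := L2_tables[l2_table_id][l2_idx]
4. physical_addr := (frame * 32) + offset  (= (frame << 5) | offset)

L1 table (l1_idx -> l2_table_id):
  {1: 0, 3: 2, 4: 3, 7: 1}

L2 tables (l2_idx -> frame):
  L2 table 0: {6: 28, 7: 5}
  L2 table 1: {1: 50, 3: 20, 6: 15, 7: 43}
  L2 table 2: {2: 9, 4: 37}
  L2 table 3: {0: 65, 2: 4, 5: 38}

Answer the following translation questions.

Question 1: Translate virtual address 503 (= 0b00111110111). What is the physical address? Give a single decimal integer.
vaddr = 503 = 0b00111110111
Split: l1_idx=1, l2_idx=7, offset=23
L1[1] = 0
L2[0][7] = 5
paddr = 5 * 32 + 23 = 183

Answer: 183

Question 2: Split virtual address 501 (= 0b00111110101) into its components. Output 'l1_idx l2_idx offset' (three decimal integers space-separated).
Answer: 1 7 21

Derivation:
vaddr = 501 = 0b00111110101
  top 3 bits -> l1_idx = 1
  next 3 bits -> l2_idx = 7
  bottom 5 bits -> offset = 21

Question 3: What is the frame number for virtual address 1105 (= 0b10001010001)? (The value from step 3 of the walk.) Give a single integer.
vaddr = 1105: l1_idx=4, l2_idx=2
L1[4] = 3; L2[3][2] = 4

Answer: 4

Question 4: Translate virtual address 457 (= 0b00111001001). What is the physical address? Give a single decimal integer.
Answer: 905

Derivation:
vaddr = 457 = 0b00111001001
Split: l1_idx=1, l2_idx=6, offset=9
L1[1] = 0
L2[0][6] = 28
paddr = 28 * 32 + 9 = 905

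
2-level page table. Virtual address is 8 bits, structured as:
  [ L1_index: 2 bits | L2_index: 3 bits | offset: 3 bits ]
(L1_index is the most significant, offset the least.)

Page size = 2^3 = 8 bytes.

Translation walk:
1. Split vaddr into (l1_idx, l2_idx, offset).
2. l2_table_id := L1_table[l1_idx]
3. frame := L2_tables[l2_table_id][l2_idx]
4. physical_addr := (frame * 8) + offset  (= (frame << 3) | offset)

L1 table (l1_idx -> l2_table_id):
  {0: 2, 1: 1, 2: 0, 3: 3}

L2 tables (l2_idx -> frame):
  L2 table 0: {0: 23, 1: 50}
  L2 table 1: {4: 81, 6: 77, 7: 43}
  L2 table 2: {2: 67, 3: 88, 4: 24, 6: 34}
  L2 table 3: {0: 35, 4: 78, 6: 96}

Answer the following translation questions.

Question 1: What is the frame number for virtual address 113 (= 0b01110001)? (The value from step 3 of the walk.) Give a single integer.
Answer: 77

Derivation:
vaddr = 113: l1_idx=1, l2_idx=6
L1[1] = 1; L2[1][6] = 77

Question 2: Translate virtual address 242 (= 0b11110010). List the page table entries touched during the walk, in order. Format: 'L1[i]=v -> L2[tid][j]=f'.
vaddr = 242 = 0b11110010
Split: l1_idx=3, l2_idx=6, offset=2

Answer: L1[3]=3 -> L2[3][6]=96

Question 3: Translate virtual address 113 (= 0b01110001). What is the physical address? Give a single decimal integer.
Answer: 617

Derivation:
vaddr = 113 = 0b01110001
Split: l1_idx=1, l2_idx=6, offset=1
L1[1] = 1
L2[1][6] = 77
paddr = 77 * 8 + 1 = 617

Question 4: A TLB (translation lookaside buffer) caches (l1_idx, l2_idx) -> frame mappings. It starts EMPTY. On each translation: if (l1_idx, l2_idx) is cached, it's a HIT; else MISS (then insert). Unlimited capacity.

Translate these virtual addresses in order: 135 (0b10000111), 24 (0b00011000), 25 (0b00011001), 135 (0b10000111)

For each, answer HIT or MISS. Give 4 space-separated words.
vaddr=135: (2,0) not in TLB -> MISS, insert
vaddr=24: (0,3) not in TLB -> MISS, insert
vaddr=25: (0,3) in TLB -> HIT
vaddr=135: (2,0) in TLB -> HIT

Answer: MISS MISS HIT HIT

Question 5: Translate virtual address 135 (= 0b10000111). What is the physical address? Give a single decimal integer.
vaddr = 135 = 0b10000111
Split: l1_idx=2, l2_idx=0, offset=7
L1[2] = 0
L2[0][0] = 23
paddr = 23 * 8 + 7 = 191

Answer: 191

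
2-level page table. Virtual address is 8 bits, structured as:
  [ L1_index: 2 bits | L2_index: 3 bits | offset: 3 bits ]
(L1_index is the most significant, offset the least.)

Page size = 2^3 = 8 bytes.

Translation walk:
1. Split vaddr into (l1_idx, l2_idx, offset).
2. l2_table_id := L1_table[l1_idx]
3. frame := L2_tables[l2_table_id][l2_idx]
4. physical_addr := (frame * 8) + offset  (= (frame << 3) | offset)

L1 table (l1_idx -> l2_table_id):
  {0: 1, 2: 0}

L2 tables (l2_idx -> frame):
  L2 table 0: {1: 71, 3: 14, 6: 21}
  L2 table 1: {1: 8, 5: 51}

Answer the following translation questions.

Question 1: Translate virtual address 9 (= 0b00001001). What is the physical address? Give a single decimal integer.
vaddr = 9 = 0b00001001
Split: l1_idx=0, l2_idx=1, offset=1
L1[0] = 1
L2[1][1] = 8
paddr = 8 * 8 + 1 = 65

Answer: 65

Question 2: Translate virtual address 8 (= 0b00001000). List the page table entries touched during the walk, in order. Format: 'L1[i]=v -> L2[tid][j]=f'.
Answer: L1[0]=1 -> L2[1][1]=8

Derivation:
vaddr = 8 = 0b00001000
Split: l1_idx=0, l2_idx=1, offset=0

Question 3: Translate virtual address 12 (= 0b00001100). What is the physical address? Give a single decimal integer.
Answer: 68

Derivation:
vaddr = 12 = 0b00001100
Split: l1_idx=0, l2_idx=1, offset=4
L1[0] = 1
L2[1][1] = 8
paddr = 8 * 8 + 4 = 68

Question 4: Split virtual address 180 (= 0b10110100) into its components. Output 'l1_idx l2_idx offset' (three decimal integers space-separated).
Answer: 2 6 4

Derivation:
vaddr = 180 = 0b10110100
  top 2 bits -> l1_idx = 2
  next 3 bits -> l2_idx = 6
  bottom 3 bits -> offset = 4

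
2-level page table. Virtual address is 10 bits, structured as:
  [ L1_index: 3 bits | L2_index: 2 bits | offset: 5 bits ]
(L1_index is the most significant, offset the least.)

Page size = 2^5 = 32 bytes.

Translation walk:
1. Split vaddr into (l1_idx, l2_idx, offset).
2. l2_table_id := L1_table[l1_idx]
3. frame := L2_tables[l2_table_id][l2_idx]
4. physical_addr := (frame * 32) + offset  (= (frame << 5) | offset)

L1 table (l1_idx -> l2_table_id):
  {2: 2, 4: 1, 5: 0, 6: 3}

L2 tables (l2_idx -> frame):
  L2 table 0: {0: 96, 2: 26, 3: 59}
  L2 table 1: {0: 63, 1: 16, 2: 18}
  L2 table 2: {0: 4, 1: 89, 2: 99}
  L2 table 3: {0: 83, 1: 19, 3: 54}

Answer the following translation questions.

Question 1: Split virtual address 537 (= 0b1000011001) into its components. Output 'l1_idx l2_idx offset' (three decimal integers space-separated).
vaddr = 537 = 0b1000011001
  top 3 bits -> l1_idx = 4
  next 2 bits -> l2_idx = 0
  bottom 5 bits -> offset = 25

Answer: 4 0 25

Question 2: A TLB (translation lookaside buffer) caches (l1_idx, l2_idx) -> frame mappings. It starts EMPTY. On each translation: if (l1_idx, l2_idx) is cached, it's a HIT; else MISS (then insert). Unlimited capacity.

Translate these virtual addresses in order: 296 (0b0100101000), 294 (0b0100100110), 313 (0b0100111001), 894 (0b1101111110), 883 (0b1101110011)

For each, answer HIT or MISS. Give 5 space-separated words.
vaddr=296: (2,1) not in TLB -> MISS, insert
vaddr=294: (2,1) in TLB -> HIT
vaddr=313: (2,1) in TLB -> HIT
vaddr=894: (6,3) not in TLB -> MISS, insert
vaddr=883: (6,3) in TLB -> HIT

Answer: MISS HIT HIT MISS HIT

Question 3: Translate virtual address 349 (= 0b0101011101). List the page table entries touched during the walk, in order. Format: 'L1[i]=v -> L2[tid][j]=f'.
Answer: L1[2]=2 -> L2[2][2]=99

Derivation:
vaddr = 349 = 0b0101011101
Split: l1_idx=2, l2_idx=2, offset=29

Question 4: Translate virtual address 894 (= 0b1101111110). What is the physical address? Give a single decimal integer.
vaddr = 894 = 0b1101111110
Split: l1_idx=6, l2_idx=3, offset=30
L1[6] = 3
L2[3][3] = 54
paddr = 54 * 32 + 30 = 1758

Answer: 1758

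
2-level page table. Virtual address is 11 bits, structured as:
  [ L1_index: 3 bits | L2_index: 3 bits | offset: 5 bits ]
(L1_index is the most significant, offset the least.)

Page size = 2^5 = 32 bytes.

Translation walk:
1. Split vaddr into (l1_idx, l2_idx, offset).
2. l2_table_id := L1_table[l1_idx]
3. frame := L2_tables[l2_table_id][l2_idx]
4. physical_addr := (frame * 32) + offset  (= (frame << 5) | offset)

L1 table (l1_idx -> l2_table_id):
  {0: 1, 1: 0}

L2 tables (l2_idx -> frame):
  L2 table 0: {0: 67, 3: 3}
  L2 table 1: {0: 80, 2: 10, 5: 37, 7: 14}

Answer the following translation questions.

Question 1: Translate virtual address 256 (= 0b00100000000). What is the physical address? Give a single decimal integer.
vaddr = 256 = 0b00100000000
Split: l1_idx=1, l2_idx=0, offset=0
L1[1] = 0
L2[0][0] = 67
paddr = 67 * 32 + 0 = 2144

Answer: 2144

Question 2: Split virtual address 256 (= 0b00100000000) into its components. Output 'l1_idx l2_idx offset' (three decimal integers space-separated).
vaddr = 256 = 0b00100000000
  top 3 bits -> l1_idx = 1
  next 3 bits -> l2_idx = 0
  bottom 5 bits -> offset = 0

Answer: 1 0 0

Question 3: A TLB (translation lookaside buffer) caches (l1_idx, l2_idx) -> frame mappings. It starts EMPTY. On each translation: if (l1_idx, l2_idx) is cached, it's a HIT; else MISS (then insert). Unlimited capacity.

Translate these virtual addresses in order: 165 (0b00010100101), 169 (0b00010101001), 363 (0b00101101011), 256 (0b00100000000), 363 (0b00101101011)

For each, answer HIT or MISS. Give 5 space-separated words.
vaddr=165: (0,5) not in TLB -> MISS, insert
vaddr=169: (0,5) in TLB -> HIT
vaddr=363: (1,3) not in TLB -> MISS, insert
vaddr=256: (1,0) not in TLB -> MISS, insert
vaddr=363: (1,3) in TLB -> HIT

Answer: MISS HIT MISS MISS HIT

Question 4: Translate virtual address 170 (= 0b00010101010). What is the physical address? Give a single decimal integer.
Answer: 1194

Derivation:
vaddr = 170 = 0b00010101010
Split: l1_idx=0, l2_idx=5, offset=10
L1[0] = 1
L2[1][5] = 37
paddr = 37 * 32 + 10 = 1194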